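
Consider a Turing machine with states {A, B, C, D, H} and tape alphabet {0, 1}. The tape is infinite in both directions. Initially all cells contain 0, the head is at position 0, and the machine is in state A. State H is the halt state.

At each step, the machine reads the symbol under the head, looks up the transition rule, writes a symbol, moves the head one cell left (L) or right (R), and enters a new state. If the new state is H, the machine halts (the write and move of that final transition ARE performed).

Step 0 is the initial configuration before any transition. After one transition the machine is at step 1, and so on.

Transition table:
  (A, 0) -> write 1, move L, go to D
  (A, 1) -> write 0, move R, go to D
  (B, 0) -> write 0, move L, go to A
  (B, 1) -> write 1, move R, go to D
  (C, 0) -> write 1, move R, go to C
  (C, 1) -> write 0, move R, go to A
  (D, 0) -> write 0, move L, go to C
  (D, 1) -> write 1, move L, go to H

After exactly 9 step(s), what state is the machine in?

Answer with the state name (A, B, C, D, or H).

Answer: D

Derivation:
Step 1: in state A at pos 0, read 0 -> (A,0)->write 1,move L,goto D. Now: state=D, head=-1, tape[-2..1]=0010 (head:  ^)
Step 2: in state D at pos -1, read 0 -> (D,0)->write 0,move L,goto C. Now: state=C, head=-2, tape[-3..1]=00010 (head:  ^)
Step 3: in state C at pos -2, read 0 -> (C,0)->write 1,move R,goto C. Now: state=C, head=-1, tape[-3..1]=01010 (head:   ^)
Step 4: in state C at pos -1, read 0 -> (C,0)->write 1,move R,goto C. Now: state=C, head=0, tape[-3..1]=01110 (head:    ^)
Step 5: in state C at pos 0, read 1 -> (C,1)->write 0,move R,goto A. Now: state=A, head=1, tape[-3..2]=011000 (head:     ^)
Step 6: in state A at pos 1, read 0 -> (A,0)->write 1,move L,goto D. Now: state=D, head=0, tape[-3..2]=011010 (head:    ^)
Step 7: in state D at pos 0, read 0 -> (D,0)->write 0,move L,goto C. Now: state=C, head=-1, tape[-3..2]=011010 (head:   ^)
Step 8: in state C at pos -1, read 1 -> (C,1)->write 0,move R,goto A. Now: state=A, head=0, tape[-3..2]=010010 (head:    ^)
Step 9: in state A at pos 0, read 0 -> (A,0)->write 1,move L,goto D. Now: state=D, head=-1, tape[-3..2]=010110 (head:   ^)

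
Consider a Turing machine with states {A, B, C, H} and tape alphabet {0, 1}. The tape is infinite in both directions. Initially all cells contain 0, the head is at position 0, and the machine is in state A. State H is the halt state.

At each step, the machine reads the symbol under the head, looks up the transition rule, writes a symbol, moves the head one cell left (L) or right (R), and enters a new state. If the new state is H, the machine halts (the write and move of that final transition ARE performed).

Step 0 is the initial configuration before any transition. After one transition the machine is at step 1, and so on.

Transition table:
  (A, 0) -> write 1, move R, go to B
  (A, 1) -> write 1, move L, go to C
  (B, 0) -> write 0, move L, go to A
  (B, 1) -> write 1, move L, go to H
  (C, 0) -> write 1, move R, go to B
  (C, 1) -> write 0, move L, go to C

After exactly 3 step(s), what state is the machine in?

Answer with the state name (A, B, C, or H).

Step 1: in state A at pos 0, read 0 -> (A,0)->write 1,move R,goto B. Now: state=B, head=1, tape[-1..2]=0100 (head:   ^)
Step 2: in state B at pos 1, read 0 -> (B,0)->write 0,move L,goto A. Now: state=A, head=0, tape[-1..2]=0100 (head:  ^)
Step 3: in state A at pos 0, read 1 -> (A,1)->write 1,move L,goto C. Now: state=C, head=-1, tape[-2..2]=00100 (head:  ^)

Answer: C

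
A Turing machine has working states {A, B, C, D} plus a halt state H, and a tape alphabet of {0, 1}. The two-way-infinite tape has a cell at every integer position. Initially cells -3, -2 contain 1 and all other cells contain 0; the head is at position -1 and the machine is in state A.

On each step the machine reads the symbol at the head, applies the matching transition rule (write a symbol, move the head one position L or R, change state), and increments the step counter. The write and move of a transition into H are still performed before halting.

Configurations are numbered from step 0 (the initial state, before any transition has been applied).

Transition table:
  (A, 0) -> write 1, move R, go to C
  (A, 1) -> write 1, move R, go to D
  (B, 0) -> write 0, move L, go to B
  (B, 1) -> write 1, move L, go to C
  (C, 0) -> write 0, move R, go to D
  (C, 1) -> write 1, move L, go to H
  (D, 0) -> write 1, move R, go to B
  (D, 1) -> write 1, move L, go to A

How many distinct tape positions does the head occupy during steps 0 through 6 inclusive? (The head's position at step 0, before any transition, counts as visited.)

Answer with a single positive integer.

Step 1: in state A at pos -1, read 0 -> (A,0)->write 1,move R,goto C. Now: state=C, head=0, tape[-4..1]=011100 (head:     ^)
Step 2: in state C at pos 0, read 0 -> (C,0)->write 0,move R,goto D. Now: state=D, head=1, tape[-4..2]=0111000 (head:      ^)
Step 3: in state D at pos 1, read 0 -> (D,0)->write 1,move R,goto B. Now: state=B, head=2, tape[-4..3]=01110100 (head:       ^)
Step 4: in state B at pos 2, read 0 -> (B,0)->write 0,move L,goto B. Now: state=B, head=1, tape[-4..3]=01110100 (head:      ^)
Step 5: in state B at pos 1, read 1 -> (B,1)->write 1,move L,goto C. Now: state=C, head=0, tape[-4..3]=01110100 (head:     ^)
Step 6: in state C at pos 0, read 0 -> (C,0)->write 0,move R,goto D. Now: state=D, head=1, tape[-4..3]=01110100 (head:      ^)
Head positions at steps 0..6: starting at -1, distinct positions visited = {-1, 0, 1, 2} -> 4 position(s)

Answer: 4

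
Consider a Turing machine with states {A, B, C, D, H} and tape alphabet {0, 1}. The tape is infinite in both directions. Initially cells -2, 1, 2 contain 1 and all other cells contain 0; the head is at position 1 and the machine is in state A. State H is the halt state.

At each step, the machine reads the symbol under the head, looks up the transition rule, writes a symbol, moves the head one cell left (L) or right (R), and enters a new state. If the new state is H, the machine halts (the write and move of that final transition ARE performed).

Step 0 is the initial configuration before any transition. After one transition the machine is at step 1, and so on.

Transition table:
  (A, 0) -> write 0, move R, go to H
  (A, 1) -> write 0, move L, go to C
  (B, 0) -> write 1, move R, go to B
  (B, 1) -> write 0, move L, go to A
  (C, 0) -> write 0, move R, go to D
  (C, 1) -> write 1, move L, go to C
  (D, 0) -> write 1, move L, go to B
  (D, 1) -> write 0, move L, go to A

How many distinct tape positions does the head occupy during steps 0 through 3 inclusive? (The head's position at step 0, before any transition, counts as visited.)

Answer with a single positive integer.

Step 1: in state A at pos 1, read 1 -> (A,1)->write 0,move L,goto C. Now: state=C, head=0, tape[-3..3]=0100010 (head:    ^)
Step 2: in state C at pos 0, read 0 -> (C,0)->write 0,move R,goto D. Now: state=D, head=1, tape[-3..3]=0100010 (head:     ^)
Step 3: in state D at pos 1, read 0 -> (D,0)->write 1,move L,goto B. Now: state=B, head=0, tape[-3..3]=0100110 (head:    ^)
Head positions at steps 0..3: starting at 1, distinct positions visited = {0, 1} -> 2 position(s)

Answer: 2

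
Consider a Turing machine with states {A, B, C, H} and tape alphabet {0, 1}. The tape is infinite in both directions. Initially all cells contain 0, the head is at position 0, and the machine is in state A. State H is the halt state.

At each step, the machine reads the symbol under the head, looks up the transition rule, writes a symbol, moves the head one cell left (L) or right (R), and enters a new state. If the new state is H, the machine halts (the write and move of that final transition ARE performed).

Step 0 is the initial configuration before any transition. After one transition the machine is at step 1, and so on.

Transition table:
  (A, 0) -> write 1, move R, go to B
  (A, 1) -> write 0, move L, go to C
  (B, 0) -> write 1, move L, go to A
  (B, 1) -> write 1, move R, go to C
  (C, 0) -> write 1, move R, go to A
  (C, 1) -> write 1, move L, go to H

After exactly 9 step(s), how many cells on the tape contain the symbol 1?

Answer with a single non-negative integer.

Answer: 6

Derivation:
Step 1: in state A at pos 0, read 0 -> (A,0)->write 1,move R,goto B. Now: state=B, head=1, tape[-1..2]=0100 (head:   ^)
Step 2: in state B at pos 1, read 0 -> (B,0)->write 1,move L,goto A. Now: state=A, head=0, tape[-1..2]=0110 (head:  ^)
Step 3: in state A at pos 0, read 1 -> (A,1)->write 0,move L,goto C. Now: state=C, head=-1, tape[-2..2]=00010 (head:  ^)
Step 4: in state C at pos -1, read 0 -> (C,0)->write 1,move R,goto A. Now: state=A, head=0, tape[-2..2]=01010 (head:   ^)
Step 5: in state A at pos 0, read 0 -> (A,0)->write 1,move R,goto B. Now: state=B, head=1, tape[-2..2]=01110 (head:    ^)
Step 6: in state B at pos 1, read 1 -> (B,1)->write 1,move R,goto C. Now: state=C, head=2, tape[-2..3]=011100 (head:     ^)
Step 7: in state C at pos 2, read 0 -> (C,0)->write 1,move R,goto A. Now: state=A, head=3, tape[-2..4]=0111100 (head:      ^)
Step 8: in state A at pos 3, read 0 -> (A,0)->write 1,move R,goto B. Now: state=B, head=4, tape[-2..5]=01111100 (head:       ^)
Step 9: in state B at pos 4, read 0 -> (B,0)->write 1,move L,goto A. Now: state=A, head=3, tape[-2..5]=01111110 (head:      ^)
Cells containing 1 after step 9: {-1, 0, 1, 2, 3, 4} -> 6 cell(s)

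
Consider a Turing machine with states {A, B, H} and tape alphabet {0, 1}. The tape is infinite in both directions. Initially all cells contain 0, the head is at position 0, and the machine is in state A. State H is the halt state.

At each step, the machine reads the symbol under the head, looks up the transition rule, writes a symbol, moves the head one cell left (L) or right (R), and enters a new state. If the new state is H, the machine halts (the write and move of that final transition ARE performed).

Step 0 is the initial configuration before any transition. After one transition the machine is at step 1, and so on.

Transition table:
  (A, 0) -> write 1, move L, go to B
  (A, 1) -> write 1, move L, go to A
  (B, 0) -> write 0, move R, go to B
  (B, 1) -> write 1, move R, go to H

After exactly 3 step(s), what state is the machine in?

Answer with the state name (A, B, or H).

Answer: H

Derivation:
Step 1: in state A at pos 0, read 0 -> (A,0)->write 1,move L,goto B. Now: state=B, head=-1, tape[-2..1]=0010 (head:  ^)
Step 2: in state B at pos -1, read 0 -> (B,0)->write 0,move R,goto B. Now: state=B, head=0, tape[-2..1]=0010 (head:   ^)
Step 3: in state B at pos 0, read 1 -> (B,1)->write 1,move R,goto H. Now: state=H, head=1, tape[-2..2]=00100 (head:    ^)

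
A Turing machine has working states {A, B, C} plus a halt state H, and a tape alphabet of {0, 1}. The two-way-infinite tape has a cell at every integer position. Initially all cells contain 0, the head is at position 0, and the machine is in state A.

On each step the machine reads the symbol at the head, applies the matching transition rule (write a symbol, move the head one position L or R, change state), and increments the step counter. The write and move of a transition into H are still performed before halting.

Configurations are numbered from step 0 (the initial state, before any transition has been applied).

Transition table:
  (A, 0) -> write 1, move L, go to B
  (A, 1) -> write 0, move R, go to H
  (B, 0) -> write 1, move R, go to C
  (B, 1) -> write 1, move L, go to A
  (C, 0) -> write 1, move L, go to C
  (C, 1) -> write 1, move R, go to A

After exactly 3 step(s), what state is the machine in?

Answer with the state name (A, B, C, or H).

Answer: A

Derivation:
Step 1: in state A at pos 0, read 0 -> (A,0)->write 1,move L,goto B. Now: state=B, head=-1, tape[-2..1]=0010 (head:  ^)
Step 2: in state B at pos -1, read 0 -> (B,0)->write 1,move R,goto C. Now: state=C, head=0, tape[-2..1]=0110 (head:   ^)
Step 3: in state C at pos 0, read 1 -> (C,1)->write 1,move R,goto A. Now: state=A, head=1, tape[-2..2]=01100 (head:    ^)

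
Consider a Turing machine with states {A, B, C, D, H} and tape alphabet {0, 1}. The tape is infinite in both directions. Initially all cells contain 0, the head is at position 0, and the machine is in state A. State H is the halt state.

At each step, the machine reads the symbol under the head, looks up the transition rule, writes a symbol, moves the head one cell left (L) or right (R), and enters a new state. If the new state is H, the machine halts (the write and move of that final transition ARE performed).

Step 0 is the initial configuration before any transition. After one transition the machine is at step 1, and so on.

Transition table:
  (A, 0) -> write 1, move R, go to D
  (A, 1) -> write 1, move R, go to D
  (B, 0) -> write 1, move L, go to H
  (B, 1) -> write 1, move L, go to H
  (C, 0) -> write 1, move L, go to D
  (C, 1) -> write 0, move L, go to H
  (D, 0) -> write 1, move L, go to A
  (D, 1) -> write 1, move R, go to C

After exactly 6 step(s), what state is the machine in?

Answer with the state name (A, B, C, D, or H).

Step 1: in state A at pos 0, read 0 -> (A,0)->write 1,move R,goto D. Now: state=D, head=1, tape[-1..2]=0100 (head:   ^)
Step 2: in state D at pos 1, read 0 -> (D,0)->write 1,move L,goto A. Now: state=A, head=0, tape[-1..2]=0110 (head:  ^)
Step 3: in state A at pos 0, read 1 -> (A,1)->write 1,move R,goto D. Now: state=D, head=1, tape[-1..2]=0110 (head:   ^)
Step 4: in state D at pos 1, read 1 -> (D,1)->write 1,move R,goto C. Now: state=C, head=2, tape[-1..3]=01100 (head:    ^)
Step 5: in state C at pos 2, read 0 -> (C,0)->write 1,move L,goto D. Now: state=D, head=1, tape[-1..3]=01110 (head:   ^)
Step 6: in state D at pos 1, read 1 -> (D,1)->write 1,move R,goto C. Now: state=C, head=2, tape[-1..3]=01110 (head:    ^)

Answer: C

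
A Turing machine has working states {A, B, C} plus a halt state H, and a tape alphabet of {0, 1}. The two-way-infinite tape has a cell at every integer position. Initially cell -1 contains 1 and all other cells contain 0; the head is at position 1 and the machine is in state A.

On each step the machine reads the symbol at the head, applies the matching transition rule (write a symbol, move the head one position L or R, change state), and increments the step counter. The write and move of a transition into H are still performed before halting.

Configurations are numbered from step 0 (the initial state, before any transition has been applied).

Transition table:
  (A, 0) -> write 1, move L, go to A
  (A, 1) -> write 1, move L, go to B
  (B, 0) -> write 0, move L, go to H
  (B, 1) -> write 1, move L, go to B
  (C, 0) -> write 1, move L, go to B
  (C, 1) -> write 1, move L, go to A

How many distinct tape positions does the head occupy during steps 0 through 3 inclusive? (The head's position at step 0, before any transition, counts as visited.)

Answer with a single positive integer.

Answer: 4

Derivation:
Step 1: in state A at pos 1, read 0 -> (A,0)->write 1,move L,goto A. Now: state=A, head=0, tape[-2..2]=01010 (head:   ^)
Step 2: in state A at pos 0, read 0 -> (A,0)->write 1,move L,goto A. Now: state=A, head=-1, tape[-2..2]=01110 (head:  ^)
Step 3: in state A at pos -1, read 1 -> (A,1)->write 1,move L,goto B. Now: state=B, head=-2, tape[-3..2]=001110 (head:  ^)
Head positions at steps 0..3: starting at 1, distinct positions visited = {-2, -1, 0, 1} -> 4 position(s)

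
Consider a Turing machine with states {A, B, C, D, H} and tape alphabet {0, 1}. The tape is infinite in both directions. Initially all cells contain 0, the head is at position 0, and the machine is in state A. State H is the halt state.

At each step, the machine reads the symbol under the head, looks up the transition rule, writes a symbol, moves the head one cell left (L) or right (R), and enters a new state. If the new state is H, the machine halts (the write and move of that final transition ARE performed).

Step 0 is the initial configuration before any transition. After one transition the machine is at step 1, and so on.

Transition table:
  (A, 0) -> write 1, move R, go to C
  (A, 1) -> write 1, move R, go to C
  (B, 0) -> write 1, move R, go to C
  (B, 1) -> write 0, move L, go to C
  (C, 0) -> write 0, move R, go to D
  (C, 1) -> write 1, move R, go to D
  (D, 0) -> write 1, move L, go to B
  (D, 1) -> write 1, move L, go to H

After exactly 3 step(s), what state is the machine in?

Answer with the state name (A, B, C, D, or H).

Answer: B

Derivation:
Step 1: in state A at pos 0, read 0 -> (A,0)->write 1,move R,goto C. Now: state=C, head=1, tape[-1..2]=0100 (head:   ^)
Step 2: in state C at pos 1, read 0 -> (C,0)->write 0,move R,goto D. Now: state=D, head=2, tape[-1..3]=01000 (head:    ^)
Step 3: in state D at pos 2, read 0 -> (D,0)->write 1,move L,goto B. Now: state=B, head=1, tape[-1..3]=01010 (head:   ^)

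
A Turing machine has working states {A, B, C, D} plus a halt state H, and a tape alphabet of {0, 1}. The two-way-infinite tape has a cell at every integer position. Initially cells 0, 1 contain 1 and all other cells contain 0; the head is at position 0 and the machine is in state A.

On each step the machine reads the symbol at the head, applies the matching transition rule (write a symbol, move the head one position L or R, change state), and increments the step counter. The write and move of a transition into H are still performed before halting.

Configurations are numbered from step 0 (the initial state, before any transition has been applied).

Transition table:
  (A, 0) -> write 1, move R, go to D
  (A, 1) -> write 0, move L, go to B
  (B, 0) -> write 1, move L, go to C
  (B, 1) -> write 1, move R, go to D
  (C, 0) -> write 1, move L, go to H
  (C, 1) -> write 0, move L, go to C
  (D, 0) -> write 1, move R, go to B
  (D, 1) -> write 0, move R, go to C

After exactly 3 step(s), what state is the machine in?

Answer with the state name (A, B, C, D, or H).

Step 1: in state A at pos 0, read 1 -> (A,1)->write 0,move L,goto B. Now: state=B, head=-1, tape[-2..2]=00010 (head:  ^)
Step 2: in state B at pos -1, read 0 -> (B,0)->write 1,move L,goto C. Now: state=C, head=-2, tape[-3..2]=001010 (head:  ^)
Step 3: in state C at pos -2, read 0 -> (C,0)->write 1,move L,goto H. Now: state=H, head=-3, tape[-4..2]=0011010 (head:  ^)

Answer: H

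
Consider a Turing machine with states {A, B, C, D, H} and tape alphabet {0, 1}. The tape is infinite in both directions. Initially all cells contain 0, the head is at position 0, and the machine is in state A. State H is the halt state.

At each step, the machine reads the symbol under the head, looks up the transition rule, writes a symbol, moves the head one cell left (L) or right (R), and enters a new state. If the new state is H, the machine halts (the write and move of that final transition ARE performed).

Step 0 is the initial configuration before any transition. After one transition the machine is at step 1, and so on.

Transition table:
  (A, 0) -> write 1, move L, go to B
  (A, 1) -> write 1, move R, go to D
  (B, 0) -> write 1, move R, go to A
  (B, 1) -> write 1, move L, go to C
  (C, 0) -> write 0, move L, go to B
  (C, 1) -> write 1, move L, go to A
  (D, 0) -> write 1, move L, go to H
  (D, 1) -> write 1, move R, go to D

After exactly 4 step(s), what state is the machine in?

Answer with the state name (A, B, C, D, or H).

Step 1: in state A at pos 0, read 0 -> (A,0)->write 1,move L,goto B. Now: state=B, head=-1, tape[-2..1]=0010 (head:  ^)
Step 2: in state B at pos -1, read 0 -> (B,0)->write 1,move R,goto A. Now: state=A, head=0, tape[-2..1]=0110 (head:   ^)
Step 3: in state A at pos 0, read 1 -> (A,1)->write 1,move R,goto D. Now: state=D, head=1, tape[-2..2]=01100 (head:    ^)
Step 4: in state D at pos 1, read 0 -> (D,0)->write 1,move L,goto H. Now: state=H, head=0, tape[-2..2]=01110 (head:   ^)

Answer: H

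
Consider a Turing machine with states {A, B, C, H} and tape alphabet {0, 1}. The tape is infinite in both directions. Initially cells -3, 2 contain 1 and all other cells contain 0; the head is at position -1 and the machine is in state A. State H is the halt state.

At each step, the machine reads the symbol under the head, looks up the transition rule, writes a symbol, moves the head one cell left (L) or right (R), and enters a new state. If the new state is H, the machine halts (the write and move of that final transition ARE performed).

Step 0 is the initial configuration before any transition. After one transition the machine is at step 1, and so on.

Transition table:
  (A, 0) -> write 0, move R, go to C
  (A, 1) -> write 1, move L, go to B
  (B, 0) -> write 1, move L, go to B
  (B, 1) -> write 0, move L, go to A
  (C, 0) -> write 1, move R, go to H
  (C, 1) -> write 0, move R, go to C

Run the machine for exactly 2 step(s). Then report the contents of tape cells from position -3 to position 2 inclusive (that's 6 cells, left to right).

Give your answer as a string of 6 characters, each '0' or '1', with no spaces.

Answer: 100101

Derivation:
Step 1: in state A at pos -1, read 0 -> (A,0)->write 0,move R,goto C. Now: state=C, head=0, tape[-4..3]=01000010 (head:     ^)
Step 2: in state C at pos 0, read 0 -> (C,0)->write 1,move R,goto H. Now: state=H, head=1, tape[-4..3]=01001010 (head:      ^)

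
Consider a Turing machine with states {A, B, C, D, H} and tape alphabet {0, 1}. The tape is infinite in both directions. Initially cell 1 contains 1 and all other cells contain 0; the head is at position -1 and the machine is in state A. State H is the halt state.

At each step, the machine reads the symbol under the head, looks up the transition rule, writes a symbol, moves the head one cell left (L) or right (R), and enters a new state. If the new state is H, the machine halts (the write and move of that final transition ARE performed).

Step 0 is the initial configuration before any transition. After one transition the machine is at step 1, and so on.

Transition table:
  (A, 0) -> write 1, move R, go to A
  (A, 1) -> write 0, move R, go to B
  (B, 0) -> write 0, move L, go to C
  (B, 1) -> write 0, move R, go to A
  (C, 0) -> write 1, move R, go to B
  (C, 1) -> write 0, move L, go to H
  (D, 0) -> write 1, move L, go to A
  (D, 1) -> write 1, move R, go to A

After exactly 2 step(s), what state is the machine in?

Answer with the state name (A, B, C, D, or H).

Step 1: in state A at pos -1, read 0 -> (A,0)->write 1,move R,goto A. Now: state=A, head=0, tape[-2..2]=01010 (head:   ^)
Step 2: in state A at pos 0, read 0 -> (A,0)->write 1,move R,goto A. Now: state=A, head=1, tape[-2..2]=01110 (head:    ^)

Answer: A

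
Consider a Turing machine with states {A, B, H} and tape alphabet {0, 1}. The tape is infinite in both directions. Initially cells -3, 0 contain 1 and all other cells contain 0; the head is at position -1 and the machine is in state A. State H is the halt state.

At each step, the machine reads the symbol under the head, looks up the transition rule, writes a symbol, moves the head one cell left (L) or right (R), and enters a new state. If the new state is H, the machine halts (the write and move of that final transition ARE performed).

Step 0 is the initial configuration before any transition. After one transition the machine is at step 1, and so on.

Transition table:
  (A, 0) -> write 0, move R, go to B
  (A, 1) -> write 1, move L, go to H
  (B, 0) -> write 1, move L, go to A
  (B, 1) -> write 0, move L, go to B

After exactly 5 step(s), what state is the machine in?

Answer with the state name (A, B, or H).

Answer: B

Derivation:
Step 1: in state A at pos -1, read 0 -> (A,0)->write 0,move R,goto B. Now: state=B, head=0, tape[-4..1]=010010 (head:     ^)
Step 2: in state B at pos 0, read 1 -> (B,1)->write 0,move L,goto B. Now: state=B, head=-1, tape[-4..1]=010000 (head:    ^)
Step 3: in state B at pos -1, read 0 -> (B,0)->write 1,move L,goto A. Now: state=A, head=-2, tape[-4..1]=010100 (head:   ^)
Step 4: in state A at pos -2, read 0 -> (A,0)->write 0,move R,goto B. Now: state=B, head=-1, tape[-4..1]=010100 (head:    ^)
Step 5: in state B at pos -1, read 1 -> (B,1)->write 0,move L,goto B. Now: state=B, head=-2, tape[-4..1]=010000 (head:   ^)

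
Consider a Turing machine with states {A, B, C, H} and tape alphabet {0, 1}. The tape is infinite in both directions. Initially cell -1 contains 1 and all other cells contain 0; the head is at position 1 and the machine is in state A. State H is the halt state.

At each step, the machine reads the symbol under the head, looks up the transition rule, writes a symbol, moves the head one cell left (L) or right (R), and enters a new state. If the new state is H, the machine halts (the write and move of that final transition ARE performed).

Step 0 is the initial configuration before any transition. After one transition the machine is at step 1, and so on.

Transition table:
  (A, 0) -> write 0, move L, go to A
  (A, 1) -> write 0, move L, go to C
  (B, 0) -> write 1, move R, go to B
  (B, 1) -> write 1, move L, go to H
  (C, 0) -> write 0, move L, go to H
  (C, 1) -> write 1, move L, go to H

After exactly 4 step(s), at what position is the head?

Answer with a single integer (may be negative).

Step 1: in state A at pos 1, read 0 -> (A,0)->write 0,move L,goto A. Now: state=A, head=0, tape[-2..2]=01000 (head:   ^)
Step 2: in state A at pos 0, read 0 -> (A,0)->write 0,move L,goto A. Now: state=A, head=-1, tape[-2..2]=01000 (head:  ^)
Step 3: in state A at pos -1, read 1 -> (A,1)->write 0,move L,goto C. Now: state=C, head=-2, tape[-3..2]=000000 (head:  ^)
Step 4: in state C at pos -2, read 0 -> (C,0)->write 0,move L,goto H. Now: state=H, head=-3, tape[-4..2]=0000000 (head:  ^)

Answer: -3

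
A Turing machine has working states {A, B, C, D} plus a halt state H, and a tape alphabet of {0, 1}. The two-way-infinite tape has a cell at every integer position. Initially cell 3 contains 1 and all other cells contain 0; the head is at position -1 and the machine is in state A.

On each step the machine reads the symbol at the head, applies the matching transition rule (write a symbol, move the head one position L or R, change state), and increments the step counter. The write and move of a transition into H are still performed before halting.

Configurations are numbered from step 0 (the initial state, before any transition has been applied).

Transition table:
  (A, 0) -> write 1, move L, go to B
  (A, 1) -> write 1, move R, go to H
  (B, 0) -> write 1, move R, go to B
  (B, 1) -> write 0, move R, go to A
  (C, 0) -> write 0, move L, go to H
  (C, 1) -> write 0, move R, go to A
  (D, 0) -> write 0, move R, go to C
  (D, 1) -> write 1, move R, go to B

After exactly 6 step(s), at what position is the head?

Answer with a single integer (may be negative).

Answer: 1

Derivation:
Step 1: in state A at pos -1, read 0 -> (A,0)->write 1,move L,goto B. Now: state=B, head=-2, tape[-3..4]=00100010 (head:  ^)
Step 2: in state B at pos -2, read 0 -> (B,0)->write 1,move R,goto B. Now: state=B, head=-1, tape[-3..4]=01100010 (head:   ^)
Step 3: in state B at pos -1, read 1 -> (B,1)->write 0,move R,goto A. Now: state=A, head=0, tape[-3..4]=01000010 (head:    ^)
Step 4: in state A at pos 0, read 0 -> (A,0)->write 1,move L,goto B. Now: state=B, head=-1, tape[-3..4]=01010010 (head:   ^)
Step 5: in state B at pos -1, read 0 -> (B,0)->write 1,move R,goto B. Now: state=B, head=0, tape[-3..4]=01110010 (head:    ^)
Step 6: in state B at pos 0, read 1 -> (B,1)->write 0,move R,goto A. Now: state=A, head=1, tape[-3..4]=01100010 (head:     ^)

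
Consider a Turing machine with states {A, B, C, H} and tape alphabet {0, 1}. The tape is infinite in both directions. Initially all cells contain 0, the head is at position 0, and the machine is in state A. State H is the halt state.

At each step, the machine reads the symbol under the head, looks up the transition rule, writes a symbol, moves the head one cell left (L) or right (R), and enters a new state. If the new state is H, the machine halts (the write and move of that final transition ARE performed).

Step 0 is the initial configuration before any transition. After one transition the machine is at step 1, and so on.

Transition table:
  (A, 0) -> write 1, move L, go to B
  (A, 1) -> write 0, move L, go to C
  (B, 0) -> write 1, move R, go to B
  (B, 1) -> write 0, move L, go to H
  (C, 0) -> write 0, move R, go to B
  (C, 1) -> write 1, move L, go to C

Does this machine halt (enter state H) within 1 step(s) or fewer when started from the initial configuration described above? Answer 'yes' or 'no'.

Step 1: in state A at pos 0, read 0 -> (A,0)->write 1,move L,goto B. Now: state=B, head=-1, tape[-2..1]=0010 (head:  ^)
After 1 step(s): state = B (not H) -> not halted within 1 -> no

Answer: no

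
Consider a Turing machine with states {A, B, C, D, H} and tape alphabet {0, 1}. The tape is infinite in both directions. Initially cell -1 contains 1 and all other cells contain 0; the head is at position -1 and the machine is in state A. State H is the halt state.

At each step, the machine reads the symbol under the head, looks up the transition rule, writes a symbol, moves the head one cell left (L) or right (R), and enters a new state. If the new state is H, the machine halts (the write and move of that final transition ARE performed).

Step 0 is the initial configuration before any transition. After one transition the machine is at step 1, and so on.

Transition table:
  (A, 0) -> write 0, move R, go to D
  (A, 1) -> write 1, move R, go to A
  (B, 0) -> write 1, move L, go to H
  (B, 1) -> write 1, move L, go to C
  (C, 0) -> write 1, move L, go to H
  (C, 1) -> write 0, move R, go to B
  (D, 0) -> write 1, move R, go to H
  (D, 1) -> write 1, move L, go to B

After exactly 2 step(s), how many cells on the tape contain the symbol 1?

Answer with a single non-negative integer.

Answer: 1

Derivation:
Step 1: in state A at pos -1, read 1 -> (A,1)->write 1,move R,goto A. Now: state=A, head=0, tape[-2..1]=0100 (head:   ^)
Step 2: in state A at pos 0, read 0 -> (A,0)->write 0,move R,goto D. Now: state=D, head=1, tape[-2..2]=01000 (head:    ^)
Cells containing 1 after step 2: {-1} -> 1 cell(s)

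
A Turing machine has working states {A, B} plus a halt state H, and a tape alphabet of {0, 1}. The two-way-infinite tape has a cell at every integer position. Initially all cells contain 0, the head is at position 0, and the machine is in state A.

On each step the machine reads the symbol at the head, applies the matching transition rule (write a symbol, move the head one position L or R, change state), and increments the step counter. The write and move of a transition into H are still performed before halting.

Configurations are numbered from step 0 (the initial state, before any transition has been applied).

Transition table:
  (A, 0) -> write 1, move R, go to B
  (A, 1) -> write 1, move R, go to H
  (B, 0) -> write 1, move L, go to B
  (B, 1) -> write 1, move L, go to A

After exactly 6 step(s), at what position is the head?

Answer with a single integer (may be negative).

Answer: 0

Derivation:
Step 1: in state A at pos 0, read 0 -> (A,0)->write 1,move R,goto B. Now: state=B, head=1, tape[-1..2]=0100 (head:   ^)
Step 2: in state B at pos 1, read 0 -> (B,0)->write 1,move L,goto B. Now: state=B, head=0, tape[-1..2]=0110 (head:  ^)
Step 3: in state B at pos 0, read 1 -> (B,1)->write 1,move L,goto A. Now: state=A, head=-1, tape[-2..2]=00110 (head:  ^)
Step 4: in state A at pos -1, read 0 -> (A,0)->write 1,move R,goto B. Now: state=B, head=0, tape[-2..2]=01110 (head:   ^)
Step 5: in state B at pos 0, read 1 -> (B,1)->write 1,move L,goto A. Now: state=A, head=-1, tape[-2..2]=01110 (head:  ^)
Step 6: in state A at pos -1, read 1 -> (A,1)->write 1,move R,goto H. Now: state=H, head=0, tape[-2..2]=01110 (head:   ^)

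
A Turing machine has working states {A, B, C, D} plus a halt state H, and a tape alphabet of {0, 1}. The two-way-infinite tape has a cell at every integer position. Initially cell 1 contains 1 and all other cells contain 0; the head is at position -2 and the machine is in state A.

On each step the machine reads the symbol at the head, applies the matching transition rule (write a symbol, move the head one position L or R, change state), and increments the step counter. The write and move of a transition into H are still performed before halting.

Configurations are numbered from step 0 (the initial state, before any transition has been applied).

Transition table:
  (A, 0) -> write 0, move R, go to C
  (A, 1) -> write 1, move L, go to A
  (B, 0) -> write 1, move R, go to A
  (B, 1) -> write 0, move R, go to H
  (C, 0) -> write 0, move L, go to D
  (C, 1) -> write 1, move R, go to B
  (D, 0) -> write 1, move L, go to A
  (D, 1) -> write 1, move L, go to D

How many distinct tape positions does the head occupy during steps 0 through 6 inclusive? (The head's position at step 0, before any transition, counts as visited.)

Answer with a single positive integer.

Step 1: in state A at pos -2, read 0 -> (A,0)->write 0,move R,goto C. Now: state=C, head=-1, tape[-3..2]=000010 (head:   ^)
Step 2: in state C at pos -1, read 0 -> (C,0)->write 0,move L,goto D. Now: state=D, head=-2, tape[-3..2]=000010 (head:  ^)
Step 3: in state D at pos -2, read 0 -> (D,0)->write 1,move L,goto A. Now: state=A, head=-3, tape[-4..2]=0010010 (head:  ^)
Step 4: in state A at pos -3, read 0 -> (A,0)->write 0,move R,goto C. Now: state=C, head=-2, tape[-4..2]=0010010 (head:   ^)
Step 5: in state C at pos -2, read 1 -> (C,1)->write 1,move R,goto B. Now: state=B, head=-1, tape[-4..2]=0010010 (head:    ^)
Step 6: in state B at pos -1, read 0 -> (B,0)->write 1,move R,goto A. Now: state=A, head=0, tape[-4..2]=0011010 (head:     ^)
Head positions at steps 0..6: starting at -2, distinct positions visited = {-3, -2, -1, 0} -> 4 position(s)

Answer: 4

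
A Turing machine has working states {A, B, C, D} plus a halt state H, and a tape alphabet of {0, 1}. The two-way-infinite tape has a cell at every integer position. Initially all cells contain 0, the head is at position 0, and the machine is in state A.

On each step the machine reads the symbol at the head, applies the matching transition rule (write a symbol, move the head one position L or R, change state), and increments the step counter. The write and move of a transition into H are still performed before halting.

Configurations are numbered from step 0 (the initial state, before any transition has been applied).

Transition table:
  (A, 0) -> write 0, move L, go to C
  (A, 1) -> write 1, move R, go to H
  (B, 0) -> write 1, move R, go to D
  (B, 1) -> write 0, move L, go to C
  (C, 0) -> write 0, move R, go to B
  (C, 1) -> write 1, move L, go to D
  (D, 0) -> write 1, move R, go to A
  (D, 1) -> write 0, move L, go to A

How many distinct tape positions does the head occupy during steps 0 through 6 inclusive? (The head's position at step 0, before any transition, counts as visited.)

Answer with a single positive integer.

Answer: 4

Derivation:
Step 1: in state A at pos 0, read 0 -> (A,0)->write 0,move L,goto C. Now: state=C, head=-1, tape[-2..1]=0000 (head:  ^)
Step 2: in state C at pos -1, read 0 -> (C,0)->write 0,move R,goto B. Now: state=B, head=0, tape[-2..1]=0000 (head:   ^)
Step 3: in state B at pos 0, read 0 -> (B,0)->write 1,move R,goto D. Now: state=D, head=1, tape[-2..2]=00100 (head:    ^)
Step 4: in state D at pos 1, read 0 -> (D,0)->write 1,move R,goto A. Now: state=A, head=2, tape[-2..3]=001100 (head:     ^)
Step 5: in state A at pos 2, read 0 -> (A,0)->write 0,move L,goto C. Now: state=C, head=1, tape[-2..3]=001100 (head:    ^)
Step 6: in state C at pos 1, read 1 -> (C,1)->write 1,move L,goto D. Now: state=D, head=0, tape[-2..3]=001100 (head:   ^)
Head positions at steps 0..6: starting at 0, distinct positions visited = {-1, 0, 1, 2} -> 4 position(s)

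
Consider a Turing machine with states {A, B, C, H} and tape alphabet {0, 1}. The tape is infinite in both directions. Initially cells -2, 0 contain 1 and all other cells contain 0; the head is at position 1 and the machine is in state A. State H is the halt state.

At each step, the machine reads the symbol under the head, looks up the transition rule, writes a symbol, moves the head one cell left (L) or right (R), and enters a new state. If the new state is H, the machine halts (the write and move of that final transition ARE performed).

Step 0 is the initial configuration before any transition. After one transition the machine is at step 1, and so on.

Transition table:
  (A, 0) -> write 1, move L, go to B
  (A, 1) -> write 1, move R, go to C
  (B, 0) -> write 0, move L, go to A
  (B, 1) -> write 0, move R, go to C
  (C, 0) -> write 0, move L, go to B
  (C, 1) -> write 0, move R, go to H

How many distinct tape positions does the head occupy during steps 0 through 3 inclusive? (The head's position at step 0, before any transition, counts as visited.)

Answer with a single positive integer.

Step 1: in state A at pos 1, read 0 -> (A,0)->write 1,move L,goto B. Now: state=B, head=0, tape[-3..2]=010110 (head:    ^)
Step 2: in state B at pos 0, read 1 -> (B,1)->write 0,move R,goto C. Now: state=C, head=1, tape[-3..2]=010010 (head:     ^)
Step 3: in state C at pos 1, read 1 -> (C,1)->write 0,move R,goto H. Now: state=H, head=2, tape[-3..3]=0100000 (head:      ^)
Head positions at steps 0..3: starting at 1, distinct positions visited = {0, 1, 2} -> 3 position(s)

Answer: 3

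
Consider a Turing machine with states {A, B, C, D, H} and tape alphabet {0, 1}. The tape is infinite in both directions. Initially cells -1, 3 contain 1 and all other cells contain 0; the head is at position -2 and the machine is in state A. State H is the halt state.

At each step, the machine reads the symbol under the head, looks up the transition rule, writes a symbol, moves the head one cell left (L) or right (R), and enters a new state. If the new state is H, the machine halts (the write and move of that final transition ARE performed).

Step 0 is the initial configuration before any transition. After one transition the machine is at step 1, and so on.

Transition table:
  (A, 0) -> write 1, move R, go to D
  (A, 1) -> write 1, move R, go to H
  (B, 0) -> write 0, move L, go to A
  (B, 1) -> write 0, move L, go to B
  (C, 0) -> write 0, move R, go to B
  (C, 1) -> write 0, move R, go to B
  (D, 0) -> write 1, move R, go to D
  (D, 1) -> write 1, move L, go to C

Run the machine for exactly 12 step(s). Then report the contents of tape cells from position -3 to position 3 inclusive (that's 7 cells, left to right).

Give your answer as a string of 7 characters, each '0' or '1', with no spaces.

Step 1: in state A at pos -2, read 0 -> (A,0)->write 1,move R,goto D. Now: state=D, head=-1, tape[-3..4]=01100010 (head:   ^)
Step 2: in state D at pos -1, read 1 -> (D,1)->write 1,move L,goto C. Now: state=C, head=-2, tape[-3..4]=01100010 (head:  ^)
Step 3: in state C at pos -2, read 1 -> (C,1)->write 0,move R,goto B. Now: state=B, head=-1, tape[-3..4]=00100010 (head:   ^)
Step 4: in state B at pos -1, read 1 -> (B,1)->write 0,move L,goto B. Now: state=B, head=-2, tape[-3..4]=00000010 (head:  ^)
Step 5: in state B at pos -2, read 0 -> (B,0)->write 0,move L,goto A. Now: state=A, head=-3, tape[-4..4]=000000010 (head:  ^)
Step 6: in state A at pos -3, read 0 -> (A,0)->write 1,move R,goto D. Now: state=D, head=-2, tape[-4..4]=010000010 (head:   ^)
Step 7: in state D at pos -2, read 0 -> (D,0)->write 1,move R,goto D. Now: state=D, head=-1, tape[-4..4]=011000010 (head:    ^)
Step 8: in state D at pos -1, read 0 -> (D,0)->write 1,move R,goto D. Now: state=D, head=0, tape[-4..4]=011100010 (head:     ^)
Step 9: in state D at pos 0, read 0 -> (D,0)->write 1,move R,goto D. Now: state=D, head=1, tape[-4..4]=011110010 (head:      ^)
Step 10: in state D at pos 1, read 0 -> (D,0)->write 1,move R,goto D. Now: state=D, head=2, tape[-4..4]=011111010 (head:       ^)
Step 11: in state D at pos 2, read 0 -> (D,0)->write 1,move R,goto D. Now: state=D, head=3, tape[-4..4]=011111110 (head:        ^)
Step 12: in state D at pos 3, read 1 -> (D,1)->write 1,move L,goto C. Now: state=C, head=2, tape[-4..4]=011111110 (head:       ^)

Answer: 1111111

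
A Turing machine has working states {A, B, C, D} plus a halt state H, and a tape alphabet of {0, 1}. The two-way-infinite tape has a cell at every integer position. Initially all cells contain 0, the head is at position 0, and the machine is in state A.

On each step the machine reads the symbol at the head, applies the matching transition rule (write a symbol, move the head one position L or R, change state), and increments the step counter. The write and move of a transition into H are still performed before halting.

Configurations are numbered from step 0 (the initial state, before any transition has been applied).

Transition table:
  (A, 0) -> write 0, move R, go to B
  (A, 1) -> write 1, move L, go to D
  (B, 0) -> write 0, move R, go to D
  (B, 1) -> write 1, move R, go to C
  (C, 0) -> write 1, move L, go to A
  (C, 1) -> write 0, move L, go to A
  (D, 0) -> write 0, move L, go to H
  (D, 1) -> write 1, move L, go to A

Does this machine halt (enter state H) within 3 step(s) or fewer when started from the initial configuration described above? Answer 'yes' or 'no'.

Step 1: in state A at pos 0, read 0 -> (A,0)->write 0,move R,goto B. Now: state=B, head=1, tape[-1..2]=0000 (head:   ^)
Step 2: in state B at pos 1, read 0 -> (B,0)->write 0,move R,goto D. Now: state=D, head=2, tape[-1..3]=00000 (head:    ^)
Step 3: in state D at pos 2, read 0 -> (D,0)->write 0,move L,goto H. Now: state=H, head=1, tape[-1..3]=00000 (head:   ^)
State H reached at step 3; 3 <= 3 -> yes

Answer: yes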